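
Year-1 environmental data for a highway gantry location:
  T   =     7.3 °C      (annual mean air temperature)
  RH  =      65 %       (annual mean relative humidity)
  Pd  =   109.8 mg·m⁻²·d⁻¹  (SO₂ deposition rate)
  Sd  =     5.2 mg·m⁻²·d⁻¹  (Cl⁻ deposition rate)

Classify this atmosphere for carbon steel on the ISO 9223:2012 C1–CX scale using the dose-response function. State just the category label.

carbon steel: temperature factor f = +0.150·(-2.7) = -0.4050
  Pd branch = 1.77·Pd^0.52·e^(0.02·RH+f) = 49.86 μm/a
  Cl⁻ term: 0.102·5.2^0.62·exp(0.033·65+0.04·7.3) = 3.243
  sum: 49.86 + 3.243 → r_corr = 53.11 μm/a
Category bounds: 50…80 μm/a bracket r_corr ⇒ C4

C4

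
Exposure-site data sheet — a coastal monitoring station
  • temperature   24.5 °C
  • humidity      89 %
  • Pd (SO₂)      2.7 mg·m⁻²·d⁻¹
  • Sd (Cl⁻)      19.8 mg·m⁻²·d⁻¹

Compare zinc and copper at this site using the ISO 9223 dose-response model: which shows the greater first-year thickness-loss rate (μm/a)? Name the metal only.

copper

zinc: f(T) = -0.071·(T−10) [T>10 °C] = -1.0295
  sulphur-dioxide contribution → 0.4278 μm/a
  chloride contribution → 1.57 μm/a
  ⇒ r_corr(zinc) = 1.997 μm/a
copper: f(T) = -0.080·(T−10) [T>10 °C] = -1.1600
  sulphur-dioxide contribution → 0.4103 μm/a
  chloride contribution → 1.878 μm/a
  total first-year rate 2.288 μm/a
Ordering by μm/a: copper (2.29) > zinc (2)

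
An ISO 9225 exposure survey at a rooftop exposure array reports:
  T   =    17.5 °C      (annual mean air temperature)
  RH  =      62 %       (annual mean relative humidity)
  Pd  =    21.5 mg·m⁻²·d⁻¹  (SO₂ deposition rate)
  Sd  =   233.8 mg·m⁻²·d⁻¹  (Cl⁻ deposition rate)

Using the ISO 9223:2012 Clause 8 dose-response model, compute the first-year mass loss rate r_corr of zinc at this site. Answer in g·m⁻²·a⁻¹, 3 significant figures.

r_corr = 24.0 g·m⁻²·a⁻¹

zinc: temperature factor f = -0.071·(7.5) = -0.5325
  Pd branch = 0.0129·Pd^0.44·e^(0.046·RH+f) = 0.5061 μm/a
  Sd branch = 0.0175·Sd^0.57·e^(0.008·RH+0.085·T) = 2.849 μm/a
  sum: 0.5061 + 2.849 → r_corr = 3.355 μm/a
Convert to mass loss: 3.355 μm/a × 7.14 g/cm³ = 23.96 g·m⁻²·a⁻¹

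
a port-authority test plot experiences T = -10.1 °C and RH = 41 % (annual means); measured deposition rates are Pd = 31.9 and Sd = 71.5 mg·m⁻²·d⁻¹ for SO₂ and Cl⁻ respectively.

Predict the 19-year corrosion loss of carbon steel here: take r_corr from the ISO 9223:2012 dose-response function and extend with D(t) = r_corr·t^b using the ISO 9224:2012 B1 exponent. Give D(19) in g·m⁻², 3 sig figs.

carbon steel: temperature factor f = +0.150·(-20.1) = -3.0150
  SO₂ term: 1.77·31.9^0.52·exp(0.02·41-3.0150) = 1.193
  Sd branch = 0.102·Sd^0.62·e^(0.033·RH+0.04·T) = 3.719 μm/a
  sum: 1.193 + 3.719 → r_corr = 4.912 μm/a
Power-law: D(19) = r_corr · 19^0.523
  D(19) = 4.912 × 19^0.523 = 4.912 × 4.664 = 22.91 μm
  Mass loss = 22.91 μm × 7.85 g/cm³ = 179.9 g·m⁻²

D(19) = 180 g·m⁻²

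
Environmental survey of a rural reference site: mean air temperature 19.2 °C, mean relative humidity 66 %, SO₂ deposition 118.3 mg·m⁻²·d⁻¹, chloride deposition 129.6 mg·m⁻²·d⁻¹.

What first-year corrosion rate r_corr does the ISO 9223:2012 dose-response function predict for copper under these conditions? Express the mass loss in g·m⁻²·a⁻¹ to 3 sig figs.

r_corr = 13.3 g·m⁻²·a⁻¹

copper: f(T) = -0.080·(T−10) [T>10 °C] = -0.7360
  sulphur-dioxide contribution → 0.4313 μm/a
  chloride contribution → 1.051 μm/a
  ⇒ r_corr(copper) = 1.482 μm/a
Convert to mass loss: 1.482 μm/a × 8.96 g/cm³ = 13.28 g·m⁻²·a⁻¹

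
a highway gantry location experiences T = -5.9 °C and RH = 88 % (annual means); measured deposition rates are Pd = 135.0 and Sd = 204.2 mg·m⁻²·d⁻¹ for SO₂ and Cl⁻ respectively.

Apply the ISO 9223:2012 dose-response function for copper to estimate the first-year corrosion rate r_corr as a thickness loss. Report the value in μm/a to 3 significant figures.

r_corr = 1.23 μm/a

copper: T≤10 °C ⇒ hinge +0.126·(-5.9−10) = -2.0034
  Pd branch = 0.0053·Pd^0.26·e^(0.059·RH+f) = 0.4602 μm/a
  Cl⁻ term: 0.01025·204.2^0.27·exp(0.036·88+0.049·-5.9) = 0.7669
  sum: 0.4602 + 0.7669 → r_corr = 1.227 μm/a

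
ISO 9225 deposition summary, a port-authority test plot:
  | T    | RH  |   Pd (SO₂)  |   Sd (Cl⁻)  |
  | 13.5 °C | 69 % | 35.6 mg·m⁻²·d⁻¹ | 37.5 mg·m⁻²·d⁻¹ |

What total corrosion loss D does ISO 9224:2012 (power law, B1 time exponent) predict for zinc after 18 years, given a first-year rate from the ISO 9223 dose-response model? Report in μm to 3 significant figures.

D(18) = 20.1 μm

zinc: temperature factor f = -0.071·(3.5) = -0.2485
  SO₂ term: 0.0129·35.6^0.44·exp(0.046·69-0.2485) = 1.158
  Cl⁻ term: 0.0175·37.5^0.57·exp(0.008·69+0.085·13.5) = 0.7556
  sum: 1.158 + 0.7556 → r_corr = 1.914 μm/a
Power-law: D(18) = r_corr · 18^0.813
  D(18) = 1.914 × 18^0.813 = 1.914 × 10.48 = 20.06 μm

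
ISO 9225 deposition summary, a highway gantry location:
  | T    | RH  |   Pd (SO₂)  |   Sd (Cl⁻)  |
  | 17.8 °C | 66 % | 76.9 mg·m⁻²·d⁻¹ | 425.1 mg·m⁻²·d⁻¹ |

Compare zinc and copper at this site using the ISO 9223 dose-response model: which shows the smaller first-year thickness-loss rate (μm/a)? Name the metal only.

copper

zinc: temperature factor f = -0.071·(7.8) = -0.5538
  sulphur-dioxide contribution → 1.043 μm/a
  chloride contribution → 4.243 μm/a
  ⇒ r_corr(zinc) = 5.286 μm/a
copper: T>10 °C ⇒ hinge -0.080·(17.8−10) = -0.6240
  sulphur-dioxide contribution → 0.4313 μm/a
  chloride contribution → 1.352 μm/a
  total first-year rate 1.784 μm/a
Ordering by μm/a: zinc (5.29) > copper (1.78)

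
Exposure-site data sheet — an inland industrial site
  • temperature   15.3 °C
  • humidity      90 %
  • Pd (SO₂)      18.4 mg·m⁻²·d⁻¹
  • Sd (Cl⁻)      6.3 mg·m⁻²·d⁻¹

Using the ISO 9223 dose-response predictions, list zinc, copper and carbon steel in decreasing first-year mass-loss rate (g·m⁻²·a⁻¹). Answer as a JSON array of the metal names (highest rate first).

["carbon steel", "copper", "zinc"]

zinc: temperature factor f = -0.071·(5.3) = -0.3763
  sulphur-dioxide contribution → 2.003 μm/a
  chloride contribution → 0.3768 μm/a
  ⇒ r_corr(zinc) = 2.38 μm/a
  mass loss = 2.38 μm/a × 7.14 g/cm³ = 16.99 g·m⁻²·a⁻¹
copper: f(T) = -0.080·(T−10) [T>10 °C] = -0.4240
  sulphur-dioxide contribution → 1.497 μm/a
  chloride contribution → 0.9104 μm/a
  ⇒ r_corr(copper) = 2.407 μm/a
  mass loss = 2.407 μm/a × 8.96 g/cm³ = 21.57 g·m⁻²·a⁻¹
carbon steel: T>10 °C ⇒ hinge -0.054·(15.3−10) = -0.2862
  sulphur-dioxide contribution → 36.57 μm/a
  chloride contribution → 11.48 μm/a
  total first-year rate 48.05 μm/a
  mass loss = 48.05 μm/a × 7.85 g/cm³ = 377.2 g·m⁻²·a⁻¹
Ordering by g·m⁻²·a⁻¹: carbon steel (377) > copper (21.6) > zinc (17)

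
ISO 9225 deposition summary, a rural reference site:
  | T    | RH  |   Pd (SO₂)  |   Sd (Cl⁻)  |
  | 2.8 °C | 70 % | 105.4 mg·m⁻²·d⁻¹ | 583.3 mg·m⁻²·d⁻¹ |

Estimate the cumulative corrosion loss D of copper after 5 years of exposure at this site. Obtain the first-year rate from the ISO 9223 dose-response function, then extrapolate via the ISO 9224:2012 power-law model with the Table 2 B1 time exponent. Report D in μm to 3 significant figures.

copper: f(T) = +0.126·(T−10) [T≤10 °C] = -0.9072
  Pd branch = 0.0053·Pd^0.26·e^(0.059·RH+f) = 0.4465 μm/a
  Sd branch = 0.01025·Sd^0.27·e^(0.036·RH+0.049·T) = 0.8157 μm/a
  r_corr = 0.4465 + 0.8157 = 1.262 μm/a
Long-term exponent b (ISO 9224 Table 2, B1) = 0.667
  D(5) = 1.262 × 5^0.667 = 1.262 × 2.926 = 3.693 μm

D(5) = 3.69 μm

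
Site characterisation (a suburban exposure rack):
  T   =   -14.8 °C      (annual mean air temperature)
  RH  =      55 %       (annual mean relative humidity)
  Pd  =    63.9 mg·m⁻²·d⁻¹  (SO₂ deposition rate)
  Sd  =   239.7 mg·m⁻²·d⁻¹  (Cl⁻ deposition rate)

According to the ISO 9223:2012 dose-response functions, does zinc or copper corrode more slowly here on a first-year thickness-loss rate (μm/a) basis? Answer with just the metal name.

zinc: f(T) = +0.038·(T−10) [T≤10 °C] = -0.9424
  sulphur-dioxide contribution → 0.3931 μm/a
  chloride contribution → 0.1755 μm/a
  total first-year rate 0.5686 μm/a
copper: T≤10 °C ⇒ hinge +0.126·(-14.8−10) = -3.1248
  sulphur-dioxide contribution → 0.01762 μm/a
  chloride contribution → 0.1578 μm/a
  total first-year rate 0.1754 μm/a
Ordering by μm/a: zinc (0.569) > copper (0.175)

copper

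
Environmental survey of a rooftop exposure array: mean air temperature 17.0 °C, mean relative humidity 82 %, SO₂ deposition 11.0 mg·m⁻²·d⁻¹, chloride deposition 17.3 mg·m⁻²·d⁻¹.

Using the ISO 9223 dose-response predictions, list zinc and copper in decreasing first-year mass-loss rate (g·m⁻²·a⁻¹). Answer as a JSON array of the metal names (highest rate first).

["copper", "zinc"]

zinc: T>10 °C ⇒ hinge -0.071·(17.0−10) = -0.4970
  SO₂ term: 0.0129·11.0^0.44·exp(0.046·82-0.4970) = 0.9798
  Sd branch = 0.0175·Sd^0.57·e^(0.008·RH+0.085·T) = 0.7264 μm/a
  r_corr = 0.9798 + 0.7264 = 1.706 μm/a
  mass loss = 1.706 μm/a × 7.14 g/cm³ = 12.18 g·m⁻²·a⁻¹
copper: temperature factor f = -0.080·(7.0) = -0.5600
  Pd branch = 0.0053·Pd^0.26·e^(0.059·RH+f) = 0.7128 μm/a
  Sd branch = 0.01025·Sd^0.27·e^(0.036·RH+0.049·T) = 0.9745 μm/a
  sum: 0.7128 + 0.9745 → r_corr = 1.687 μm/a
  mass loss = 1.687 μm/a × 8.96 g/cm³ = 15.12 g·m⁻²·a⁻¹
Ordering by g·m⁻²·a⁻¹: copper (15.1) > zinc (12.2)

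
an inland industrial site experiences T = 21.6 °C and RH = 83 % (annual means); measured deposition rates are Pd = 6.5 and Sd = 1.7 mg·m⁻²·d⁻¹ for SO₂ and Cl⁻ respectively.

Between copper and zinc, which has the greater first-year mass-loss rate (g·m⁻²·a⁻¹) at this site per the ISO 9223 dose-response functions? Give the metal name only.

copper: f(T) = -0.080·(T−10) [T>10 °C] = -0.9280
  sulphur-dioxide contribution → 0.4564 μm/a
  chloride contribution → 0.6765 μm/a
  ⇒ r_corr(copper) = 1.133 μm/a
  mass loss = 1.133 μm/a × 8.96 g/cm³ = 10.15 g·m⁻²·a⁻¹
zinc: temperature factor f = -0.071·(11.6) = -0.8236
  sulphur-dioxide contribution → 0.5871 μm/a
  chloride contribution → 0.2885 μm/a
  ⇒ r_corr(zinc) = 0.8756 μm/a
  mass loss = 0.8756 μm/a × 7.14 g/cm³ = 6.252 g·m⁻²·a⁻¹
Ordering by g·m⁻²·a⁻¹: copper (10.2) > zinc (6.25)

copper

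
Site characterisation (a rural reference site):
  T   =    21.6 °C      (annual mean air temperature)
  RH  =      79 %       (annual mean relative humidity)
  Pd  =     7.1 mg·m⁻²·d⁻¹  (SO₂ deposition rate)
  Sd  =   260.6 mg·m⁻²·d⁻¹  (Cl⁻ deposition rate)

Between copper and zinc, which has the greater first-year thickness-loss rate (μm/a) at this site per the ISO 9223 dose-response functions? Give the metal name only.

copper: f(T) = -0.080·(T−10) [T>10 °C] = -0.9280
  sulphur-dioxide contribution → 0.3688 μm/a
  chloride contribution → 2.279 μm/a
  ⇒ r_corr(copper) = 2.648 μm/a
zinc: f(T) = -0.071·(T−10) [T>10 °C] = -0.8236
  sulphur-dioxide contribution → 0.5078 μm/a
  chloride contribution → 4.92 μm/a
  ⇒ r_corr(zinc) = 5.428 μm/a
Ordering by μm/a: zinc (5.43) > copper (2.65)

zinc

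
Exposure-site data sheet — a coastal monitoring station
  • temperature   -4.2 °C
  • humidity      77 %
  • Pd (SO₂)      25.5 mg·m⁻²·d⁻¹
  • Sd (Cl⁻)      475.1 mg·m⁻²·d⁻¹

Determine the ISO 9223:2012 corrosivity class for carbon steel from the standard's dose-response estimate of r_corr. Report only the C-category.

C4

carbon steel: temperature factor f = +0.150·(-14.2) = -2.1300
  sulphur-dioxide contribution → 5.286 μm/a
  chloride contribution → 49.98 μm/a
  ⇒ r_corr(carbon steel) = 55.27 μm/a
ISO 9223 Table 2 (carbon steel): 50 < 55.3 ≤ 80 μm/a ⇒ C4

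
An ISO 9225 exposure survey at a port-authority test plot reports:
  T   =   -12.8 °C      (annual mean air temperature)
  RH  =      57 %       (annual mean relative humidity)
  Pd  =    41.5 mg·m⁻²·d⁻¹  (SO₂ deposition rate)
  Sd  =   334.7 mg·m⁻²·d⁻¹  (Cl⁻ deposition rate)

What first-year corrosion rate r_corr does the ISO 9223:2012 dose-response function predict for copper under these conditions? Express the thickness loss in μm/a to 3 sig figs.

r_corr = 0.228 μm/a

copper: T≤10 °C ⇒ hinge +0.126·(-12.8−10) = -2.8728
  SO₂ term: 0.0053·41.5^0.26·exp(0.059·57-2.8728) = 0.0228
  Cl⁻ term: 0.01025·334.7^0.27·exp(0.036·57+0.049·-12.8) = 0.2047
  sum: 0.0228 + 0.2047 → r_corr = 0.2275 μm/a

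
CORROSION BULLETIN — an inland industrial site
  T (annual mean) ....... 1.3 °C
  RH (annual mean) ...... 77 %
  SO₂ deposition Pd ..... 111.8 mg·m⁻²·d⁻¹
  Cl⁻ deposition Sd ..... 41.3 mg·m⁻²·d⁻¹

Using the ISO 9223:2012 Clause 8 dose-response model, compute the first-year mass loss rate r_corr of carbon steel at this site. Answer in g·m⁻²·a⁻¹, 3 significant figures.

r_corr = 312 g·m⁻²·a⁻¹

carbon steel: temperature factor f = +0.150·(-8.7) = -1.3050
  sulphur-dioxide contribution → 26.01 μm/a
  chloride contribution → 13.7 μm/a
  total first-year rate 39.71 μm/a
Convert to mass loss: 39.71 μm/a × 7.85 g/cm³ = 311.7 g·m⁻²·a⁻¹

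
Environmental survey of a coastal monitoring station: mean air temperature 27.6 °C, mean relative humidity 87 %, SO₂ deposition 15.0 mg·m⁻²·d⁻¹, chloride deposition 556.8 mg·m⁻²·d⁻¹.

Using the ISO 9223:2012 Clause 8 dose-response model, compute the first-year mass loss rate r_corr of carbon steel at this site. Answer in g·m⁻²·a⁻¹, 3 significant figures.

r_corr = 2.27e+03 g·m⁻²·a⁻¹

carbon steel: f(T) = -0.054·(T−10) [T>10 °C] = -0.9504
  SO₂ term: 1.77·15.0^0.52·exp(0.02·87-0.9504) = 15.94
  Cl⁻ term: 0.102·556.8^0.62·exp(0.033·87+0.04·27.6) = 273.7
  r_corr = 15.94 + 273.7 = 289.6 μm/a
Convert to mass loss: 289.6 μm/a × 7.85 g/cm³ = 2274 g·m⁻²·a⁻¹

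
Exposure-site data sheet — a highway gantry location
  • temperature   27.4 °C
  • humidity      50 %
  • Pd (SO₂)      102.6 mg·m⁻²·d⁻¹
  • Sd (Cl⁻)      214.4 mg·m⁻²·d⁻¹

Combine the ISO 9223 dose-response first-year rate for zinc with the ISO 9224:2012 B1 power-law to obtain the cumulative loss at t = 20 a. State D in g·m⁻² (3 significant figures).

D(20) = 489 g·m⁻²

zinc: temperature factor f = -0.071·(17.4) = -1.2354
  SO₂ term: 0.0129·102.6^0.44·exp(0.046·50-1.2354) = 0.287
  Sd branch = 0.0175·Sd^0.57·e^(0.008·RH+0.085·T) = 5.715 μm/a
  sum: 0.287 + 5.715 → r_corr = 6.002 μm/a
Long-term exponent b (ISO 9224 Table 2, B1) = 0.813
  D(20) = 6.002 × 20^0.813 = 6.002 × 11.42 = 68.56 μm
  Mass loss = 68.56 μm × 7.14 g/cm³ = 489.5 g·m⁻²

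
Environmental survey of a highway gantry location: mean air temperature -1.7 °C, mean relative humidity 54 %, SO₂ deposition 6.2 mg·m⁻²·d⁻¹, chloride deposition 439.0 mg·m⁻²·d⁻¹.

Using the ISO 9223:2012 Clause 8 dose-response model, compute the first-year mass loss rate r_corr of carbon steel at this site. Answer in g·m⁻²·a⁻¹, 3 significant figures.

r_corr = 212 g·m⁻²·a⁻¹

carbon steel: T≤10 °C ⇒ hinge +0.150·(-1.7−10) = -1.7550
  sulphur-dioxide contribution → 2.327 μm/a
  chloride contribution → 24.62 μm/a
  ⇒ r_corr(carbon steel) = 26.95 μm/a
Convert to mass loss: 26.95 μm/a × 7.85 g/cm³ = 211.5 g·m⁻²·a⁻¹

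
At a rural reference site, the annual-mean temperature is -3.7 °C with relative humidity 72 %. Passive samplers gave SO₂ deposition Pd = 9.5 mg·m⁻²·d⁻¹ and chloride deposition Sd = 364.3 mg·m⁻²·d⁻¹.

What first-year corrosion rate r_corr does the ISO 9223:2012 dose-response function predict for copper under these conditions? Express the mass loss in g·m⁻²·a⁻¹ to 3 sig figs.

r_corr = 6.09 g·m⁻²·a⁻¹

copper: temperature factor f = +0.126·(-13.7) = -1.7262
  sulphur-dioxide contribution → 0.1185 μm/a
  chloride contribution → 0.5614 μm/a
  total first-year rate 0.6799 μm/a
Convert to mass loss: 0.6799 μm/a × 8.96 g/cm³ = 6.092 g·m⁻²·a⁻¹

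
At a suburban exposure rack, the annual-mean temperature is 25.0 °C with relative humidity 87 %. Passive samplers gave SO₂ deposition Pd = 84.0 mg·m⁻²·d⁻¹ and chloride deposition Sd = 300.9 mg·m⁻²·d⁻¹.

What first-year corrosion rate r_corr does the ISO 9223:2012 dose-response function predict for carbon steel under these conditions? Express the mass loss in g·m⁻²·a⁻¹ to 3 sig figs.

carbon steel: temperature factor f = -0.054·(15.0) = -0.8100
  SO₂ term: 1.77·84.0^0.52·exp(0.02·87-0.8100) = 44.93
  Sd branch = 0.102·Sd^0.62·e^(0.033·RH+0.04·T) = 168.4 μm/a
  r_corr = 44.93 + 168.4 = 213.3 μm/a
Convert to mass loss: 213.3 μm/a × 7.85 g/cm³ = 1675 g·m⁻²·a⁻¹

r_corr = 1.67e+03 g·m⁻²·a⁻¹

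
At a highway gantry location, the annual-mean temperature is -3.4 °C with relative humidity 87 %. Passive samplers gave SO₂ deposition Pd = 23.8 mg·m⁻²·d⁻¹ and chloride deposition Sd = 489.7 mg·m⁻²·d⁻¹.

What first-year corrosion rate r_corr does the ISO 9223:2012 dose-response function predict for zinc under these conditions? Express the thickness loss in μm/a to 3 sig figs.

r_corr = 2.61 μm/a

zinc: temperature factor f = +0.038·(-13.4) = -0.5092
  SO₂ term: 0.0129·23.8^0.44·exp(0.046·87-0.5092) = 1.711
  Sd branch = 0.0175·Sd^0.57·e^(0.008·RH+0.085·T) = 0.8975 μm/a
  sum: 1.711 + 0.8975 → r_corr = 2.608 μm/a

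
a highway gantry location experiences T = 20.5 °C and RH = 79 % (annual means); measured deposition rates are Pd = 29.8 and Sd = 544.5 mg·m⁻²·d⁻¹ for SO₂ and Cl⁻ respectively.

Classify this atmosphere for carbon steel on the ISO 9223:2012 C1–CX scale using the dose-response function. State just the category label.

carbon steel: f(T) = -0.054·(T−10) [T>10 °C] = -0.5670
  SO₂ term: 1.77·29.8^0.52·exp(0.02·79-0.5670) = 28.48
  Cl⁻ term: 0.102·544.5^0.62·exp(0.033·79+0.04·20.5) = 156
  sum: 28.48 + 156 → r_corr = 184.5 μm/a
Category bounds: 80…200 μm/a bracket r_corr ⇒ C5

C5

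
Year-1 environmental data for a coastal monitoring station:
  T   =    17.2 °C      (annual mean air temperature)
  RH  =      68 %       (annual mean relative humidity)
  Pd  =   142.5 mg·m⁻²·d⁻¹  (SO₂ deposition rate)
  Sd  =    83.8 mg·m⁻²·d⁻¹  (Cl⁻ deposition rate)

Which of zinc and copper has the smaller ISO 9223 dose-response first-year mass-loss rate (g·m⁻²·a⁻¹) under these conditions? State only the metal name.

zinc: T>10 °C ⇒ hinge -0.071·(17.2−10) = -0.5112
  sulphur-dioxide contribution → 1.566 μm/a
  chloride contribution → 1.624 μm/a
  total first-year rate 3.189 μm/a
  mass loss = 3.189 μm/a × 7.14 g/cm³ = 22.77 g·m⁻²·a⁻¹
copper: temperature factor f = -0.080·(7.2) = -0.5760
  sulphur-dioxide contribution → 0.5977 μm/a
  chloride contribution → 0.9103 μm/a
  total first-year rate 1.508 μm/a
  mass loss = 1.508 μm/a × 8.96 g/cm³ = 13.51 g·m⁻²·a⁻¹
Ordering by g·m⁻²·a⁻¹: zinc (22.8) > copper (13.5)

copper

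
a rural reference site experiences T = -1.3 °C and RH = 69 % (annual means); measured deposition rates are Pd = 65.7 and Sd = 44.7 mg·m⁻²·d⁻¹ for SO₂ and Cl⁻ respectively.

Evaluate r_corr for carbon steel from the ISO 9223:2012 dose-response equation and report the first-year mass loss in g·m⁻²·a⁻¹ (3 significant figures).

r_corr = 168 g·m⁻²·a⁻¹

carbon steel: temperature factor f = +0.150·(-11.3) = -1.6950
  SO₂ term: 1.77·65.7^0.52·exp(0.02·69-1.6950) = 11.38
  Sd branch = 0.102·Sd^0.62·e^(0.033·RH+0.04·T) = 9.956 μm/a
  sum: 11.38 + 9.956 → r_corr = 21.34 μm/a
Convert to mass loss: 21.34 μm/a × 7.85 g/cm³ = 167.5 g·m⁻²·a⁻¹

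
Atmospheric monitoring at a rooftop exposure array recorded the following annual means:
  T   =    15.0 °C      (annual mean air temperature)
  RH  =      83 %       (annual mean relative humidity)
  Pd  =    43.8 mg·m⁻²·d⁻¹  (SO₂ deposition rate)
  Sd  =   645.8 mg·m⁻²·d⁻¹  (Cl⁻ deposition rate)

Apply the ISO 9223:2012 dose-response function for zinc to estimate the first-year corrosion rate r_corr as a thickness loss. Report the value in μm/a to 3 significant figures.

r_corr = 7.03 μm/a

zinc: temperature factor f = -0.071·(5.0) = -0.3550
  sulphur-dioxide contribution → 2.172 μm/a
  chloride contribution → 4.863 μm/a
  total first-year rate 7.035 μm/a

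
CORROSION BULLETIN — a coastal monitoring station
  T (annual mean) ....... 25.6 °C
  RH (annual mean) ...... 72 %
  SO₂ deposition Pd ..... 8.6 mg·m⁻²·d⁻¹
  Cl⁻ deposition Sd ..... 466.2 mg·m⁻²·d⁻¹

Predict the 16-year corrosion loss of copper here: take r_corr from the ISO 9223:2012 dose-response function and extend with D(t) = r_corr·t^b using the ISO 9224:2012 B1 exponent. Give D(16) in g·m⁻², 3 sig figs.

copper: f(T) = -0.080·(T−10) [T>10 °C] = -1.2480
  sulphur-dioxide contribution → 0.1863 μm/a
  chloride contribution → 2.522 μm/a
  ⇒ r_corr(copper) = 2.708 μm/a
Long-term exponent b (ISO 9224 Table 2, B1) = 0.667
  D(16) = 2.708 × 16^0.667 = 2.708 × 6.355 = 17.21 μm
  Mass loss = 17.21 μm × 8.96 g/cm³ = 154.2 g·m⁻²

D(16) = 154 g·m⁻²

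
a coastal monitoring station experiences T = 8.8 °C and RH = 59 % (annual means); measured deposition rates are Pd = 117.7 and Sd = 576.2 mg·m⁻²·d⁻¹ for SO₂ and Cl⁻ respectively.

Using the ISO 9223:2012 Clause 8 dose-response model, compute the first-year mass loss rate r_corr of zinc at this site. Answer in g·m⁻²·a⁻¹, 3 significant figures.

zinc: f(T) = +0.038·(T−10) [T≤10 °C] = -0.0456
  SO₂ term: 0.0129·117.7^0.44·exp(0.046·59-0.0456) = 1.516
  Cl⁻ term: 0.0175·576.2^0.57·exp(0.008·59+0.085·8.8) = 2.22
  r_corr = 1.516 + 2.22 = 3.736 μm/a
Convert to mass loss: 3.736 μm/a × 7.14 g/cm³ = 26.67 g·m⁻²·a⁻¹

r_corr = 26.7 g·m⁻²·a⁻¹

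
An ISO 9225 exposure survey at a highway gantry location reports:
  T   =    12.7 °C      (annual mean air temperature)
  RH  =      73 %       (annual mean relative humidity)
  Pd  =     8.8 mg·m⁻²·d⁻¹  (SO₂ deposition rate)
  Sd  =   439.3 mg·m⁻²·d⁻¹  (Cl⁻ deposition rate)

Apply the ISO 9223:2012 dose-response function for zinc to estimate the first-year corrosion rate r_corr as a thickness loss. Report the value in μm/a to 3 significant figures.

zinc: f(T) = -0.071·(T−10) [T>10 °C] = -0.1917
  sulphur-dioxide contribution → 0.7967 μm/a
  chloride contribution → 2.964 μm/a
  ⇒ r_corr(zinc) = 3.761 μm/a

r_corr = 3.76 μm/a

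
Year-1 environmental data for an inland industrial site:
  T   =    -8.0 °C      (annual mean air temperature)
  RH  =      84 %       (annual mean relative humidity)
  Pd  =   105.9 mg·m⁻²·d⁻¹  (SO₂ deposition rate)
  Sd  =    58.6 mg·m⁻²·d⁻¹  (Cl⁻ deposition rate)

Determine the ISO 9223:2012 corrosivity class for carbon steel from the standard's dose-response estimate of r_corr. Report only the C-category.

C2

carbon steel: temperature factor f = +0.150·(-18.0) = -2.7000
  sulphur-dioxide contribution → 7.21 μm/a
  chloride contribution → 14.78 μm/a
  ⇒ r_corr(carbon steel) = 21.99 μm/a
22 μm/a falls in (1.3, 25] for carbon steel → category C2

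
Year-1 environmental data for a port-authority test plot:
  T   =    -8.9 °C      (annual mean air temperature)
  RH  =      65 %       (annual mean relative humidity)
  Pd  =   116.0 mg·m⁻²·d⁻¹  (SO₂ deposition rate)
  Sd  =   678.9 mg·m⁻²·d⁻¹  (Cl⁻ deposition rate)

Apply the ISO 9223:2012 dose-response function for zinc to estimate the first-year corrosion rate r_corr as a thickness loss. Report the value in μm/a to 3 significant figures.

r_corr = 1.58 μm/a

zinc: f(T) = +0.038·(T−10) [T≤10 °C] = -0.7182
  sulphur-dioxide contribution → 1.013 μm/a
  chloride contribution → 0.5681 μm/a
  ⇒ r_corr(zinc) = 1.581 μm/a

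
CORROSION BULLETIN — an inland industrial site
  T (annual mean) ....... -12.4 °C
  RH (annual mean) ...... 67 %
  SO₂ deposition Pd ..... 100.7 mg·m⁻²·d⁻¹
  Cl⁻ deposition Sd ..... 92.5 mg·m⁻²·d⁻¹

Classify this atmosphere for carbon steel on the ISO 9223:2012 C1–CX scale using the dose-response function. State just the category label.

carbon steel: f(T) = +0.150·(T−10) [T≤10 °C] = -3.3600
  Pd branch = 1.77·Pd^0.52·e^(0.02·RH+f) = 2.584 μm/a
  Cl⁻ term: 0.102·92.5^0.62·exp(0.033·67+0.04·-12.4) = 9.385
  r_corr = 2.584 + 9.385 = 11.97 μm/a
Category bounds: 1.3…25 μm/a bracket r_corr ⇒ C2

C2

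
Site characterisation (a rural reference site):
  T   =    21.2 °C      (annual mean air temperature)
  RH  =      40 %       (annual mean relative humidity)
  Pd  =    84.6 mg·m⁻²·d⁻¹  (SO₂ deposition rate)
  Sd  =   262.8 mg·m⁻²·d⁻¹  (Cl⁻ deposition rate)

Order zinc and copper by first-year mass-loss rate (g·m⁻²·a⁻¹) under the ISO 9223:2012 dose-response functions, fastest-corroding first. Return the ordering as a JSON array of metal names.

["zinc", "copper"]

zinc: temperature factor f = -0.071·(11.2) = -0.7952
  Pd branch = 0.0129·Pd^0.44·e^(0.046·RH+f) = 0.2585 μm/a
  Cl⁻ term: 0.0175·262.8^0.57·exp(0.008·40+0.085·21.2) = 3.498
  r_corr = 0.2585 + 3.498 = 3.756 μm/a
  mass loss = 3.756 μm/a × 7.14 g/cm³ = 26.82 g·m⁻²·a⁻¹
copper: T>10 °C ⇒ hinge -0.080·(21.2−10) = -0.8960
  SO₂ term: 0.0053·84.6^0.26·exp(0.059·40-0.8960) = 0.07264
  Cl⁻ term: 0.01025·262.8^0.27·exp(0.036·40+0.049·21.2) = 0.5502
  r_corr = 0.07264 + 0.5502 = 0.6229 μm/a
  mass loss = 0.6229 μm/a × 8.96 g/cm³ = 5.581 g·m⁻²·a⁻¹
Ordering by g·m⁻²·a⁻¹: zinc (26.8) > copper (5.58)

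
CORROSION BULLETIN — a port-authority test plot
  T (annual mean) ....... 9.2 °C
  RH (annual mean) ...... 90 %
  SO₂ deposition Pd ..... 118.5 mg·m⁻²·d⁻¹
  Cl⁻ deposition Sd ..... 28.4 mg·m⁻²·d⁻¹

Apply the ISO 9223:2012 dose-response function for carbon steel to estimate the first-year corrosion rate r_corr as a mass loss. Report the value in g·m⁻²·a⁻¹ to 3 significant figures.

r_corr = 1.07e+03 g·m⁻²·a⁻¹

carbon steel: f(T) = +0.150·(T−10) [T≤10 °C] = -0.1200
  SO₂ term: 1.77·118.5^0.52·exp(0.02·90-0.1200) = 113.7
  Cl⁻ term: 0.102·28.4^0.62·exp(0.033·90+0.04·9.2) = 22.87
  r_corr = 113.7 + 22.87 = 136.6 μm/a
Convert to mass loss: 136.6 μm/a × 7.85 g/cm³ = 1072 g·m⁻²·a⁻¹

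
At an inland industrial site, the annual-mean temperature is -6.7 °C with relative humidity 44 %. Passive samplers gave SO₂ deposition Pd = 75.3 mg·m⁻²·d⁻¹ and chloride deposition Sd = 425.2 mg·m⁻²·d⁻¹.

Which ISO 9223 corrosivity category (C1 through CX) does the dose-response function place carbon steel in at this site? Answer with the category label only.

carbon steel: temperature factor f = +0.150·(-16.7) = -2.5050
  SO₂ term: 1.77·75.3^0.52·exp(0.02·44-2.5050) = 3.297
  Sd branch = 0.102·Sd^0.62·e^(0.033·RH+0.04·T) = 14.21 μm/a
  r_corr = 3.297 + 14.21 = 17.51 μm/a
Category bounds: 1.3…25 μm/a bracket r_corr ⇒ C2

C2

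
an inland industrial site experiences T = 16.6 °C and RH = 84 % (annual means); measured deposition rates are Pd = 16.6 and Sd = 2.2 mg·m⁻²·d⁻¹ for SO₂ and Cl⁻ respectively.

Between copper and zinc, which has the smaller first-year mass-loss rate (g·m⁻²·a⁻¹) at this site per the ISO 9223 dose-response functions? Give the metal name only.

zinc

copper: temperature factor f = -0.080·(6.6) = -0.5280
  Pd branch = 0.0053·Pd^0.26·e^(0.059·RH+f) = 0.9216 μm/a
  Sd branch = 0.01025·Sd^0.27·e^(0.036·RH+0.049·T) = 0.5885 μm/a
  r_corr = 0.9216 + 0.5885 = 1.51 μm/a
  mass loss = 1.51 μm/a × 8.96 g/cm³ = 13.53 g·m⁻²·a⁻¹
zinc: temperature factor f = -0.071·(6.6) = -0.4686
  SO₂ term: 0.0129·16.6^0.44·exp(0.046·84-0.4686) = 1.324
  Cl⁻ term: 0.0175·2.2^0.57·exp(0.008·84+0.085·16.6) = 0.2202
  sum: 1.324 + 0.2202 → r_corr = 1.545 μm/a
  mass loss = 1.545 μm/a × 7.14 g/cm³ = 11.03 g·m⁻²·a⁻¹
Ordering by g·m⁻²·a⁻¹: copper (13.5) > zinc (11)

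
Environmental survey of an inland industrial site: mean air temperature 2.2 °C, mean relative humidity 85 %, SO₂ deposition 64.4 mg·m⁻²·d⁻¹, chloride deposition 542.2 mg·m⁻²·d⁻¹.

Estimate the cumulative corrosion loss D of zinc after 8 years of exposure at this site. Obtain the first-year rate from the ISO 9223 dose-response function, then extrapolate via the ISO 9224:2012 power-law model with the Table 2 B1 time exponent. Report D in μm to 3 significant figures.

zinc: temperature factor f = +0.038·(-7.8) = -0.2964
  Pd branch = 0.0129·Pd^0.44·e^(0.046·RH+f) = 2.991 μm/a
  Cl⁻ term: 0.0175·542.2^0.57·exp(0.008·85+0.085·2.2) = 1.507
  sum: 2.991 + 1.507 → r_corr = 4.498 μm/a
ISO 9224: D(t) = r_corr · t^b with b = 0.813 (zinc, B1)
  D(8) = 4.498 × 8^0.813 = 4.498 × 5.423 = 24.39 μm

D(8) = 24.4 μm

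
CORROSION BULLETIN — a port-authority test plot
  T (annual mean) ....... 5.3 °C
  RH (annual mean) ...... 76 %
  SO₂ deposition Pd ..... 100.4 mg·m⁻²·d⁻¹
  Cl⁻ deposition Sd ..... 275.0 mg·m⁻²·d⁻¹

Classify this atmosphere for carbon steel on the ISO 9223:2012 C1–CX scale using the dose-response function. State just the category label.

C5

carbon steel: temperature factor f = +0.150·(-4.7) = -0.7050
  sulphur-dioxide contribution → 43.94 μm/a
  chloride contribution → 50.38 μm/a
  total first-year rate 94.32 μm/a
Category bounds: 80…200 μm/a bracket r_corr ⇒ C5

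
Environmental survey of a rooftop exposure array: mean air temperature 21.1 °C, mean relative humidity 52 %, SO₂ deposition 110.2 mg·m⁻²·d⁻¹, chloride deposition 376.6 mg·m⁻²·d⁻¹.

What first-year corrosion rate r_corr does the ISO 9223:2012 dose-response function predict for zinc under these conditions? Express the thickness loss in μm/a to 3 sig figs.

zinc: f(T) = -0.071·(T−10) [T>10 °C] = -0.7881
  Pd branch = 0.0129·Pd^0.44·e^(0.046·RH+f) = 0.5078 μm/a
  Cl⁻ term: 0.0175·376.6^0.57·exp(0.008·52+0.085·21.1) = 4.687
  sum: 0.5078 + 4.687 → r_corr = 5.194 μm/a

r_corr = 5.19 μm/a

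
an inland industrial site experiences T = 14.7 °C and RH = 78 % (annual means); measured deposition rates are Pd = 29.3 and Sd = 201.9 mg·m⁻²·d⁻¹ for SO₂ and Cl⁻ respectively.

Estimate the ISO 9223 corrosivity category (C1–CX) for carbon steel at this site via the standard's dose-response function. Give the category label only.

C5

carbon steel: f(T) = -0.054·(T−10) [T>10 °C] = -0.2538
  Pd branch = 1.77·Pd^0.52·e^(0.02·RH+f) = 37.85 μm/a
  Cl⁻ term: 0.102·201.9^0.62·exp(0.033·78+0.04·14.7) = 64.72
  sum: 37.85 + 64.72 → r_corr = 102.6 μm/a
103 μm/a falls in (80, 200] for carbon steel → category C5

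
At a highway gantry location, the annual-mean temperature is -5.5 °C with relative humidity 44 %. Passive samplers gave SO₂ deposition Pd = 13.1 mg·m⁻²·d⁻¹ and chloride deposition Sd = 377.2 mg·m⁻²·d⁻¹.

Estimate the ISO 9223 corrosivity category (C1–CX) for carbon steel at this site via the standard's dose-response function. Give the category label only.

C2

carbon steel: temperature factor f = +0.150·(-15.5) = -2.3250
  Pd branch = 1.77·Pd^0.52·e^(0.02·RH+f) = 1.59 μm/a
  Sd branch = 0.102·Sd^0.62·e^(0.033·RH+0.04·T) = 13.84 μm/a
  r_corr = 1.59 + 13.84 = 15.43 μm/a
15.4 μm/a falls in (1.3, 25] for carbon steel → category C2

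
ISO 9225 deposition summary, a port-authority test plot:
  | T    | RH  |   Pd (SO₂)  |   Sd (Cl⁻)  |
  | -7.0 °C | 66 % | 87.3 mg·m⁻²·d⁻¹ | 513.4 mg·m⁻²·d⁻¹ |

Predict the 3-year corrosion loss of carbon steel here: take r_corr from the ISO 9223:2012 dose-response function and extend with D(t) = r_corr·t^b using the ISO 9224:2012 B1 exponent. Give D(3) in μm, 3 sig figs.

D(3) = 67.3 μm

carbon steel: f(T) = +0.150·(T−10) [T≤10 °C] = -2.5500
  Pd branch = 1.77·Pd^0.52·e^(0.02·RH+f) = 5.286 μm/a
  Sd branch = 0.102·Sd^0.62·e^(0.033·RH+0.04·T) = 32.61 μm/a
  r_corr = 5.286 + 32.61 = 37.9 μm/a
ISO 9224: D(t) = r_corr · t^b with b = 0.523 (carbon steel, B1)
  D(3) = 37.9 × 3^0.523 = 37.9 × 1.776 = 67.32 μm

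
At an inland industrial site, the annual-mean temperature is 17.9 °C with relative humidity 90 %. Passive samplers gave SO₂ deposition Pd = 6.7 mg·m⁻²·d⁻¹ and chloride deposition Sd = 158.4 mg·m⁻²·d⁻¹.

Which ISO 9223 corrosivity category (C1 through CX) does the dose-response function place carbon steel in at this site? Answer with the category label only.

carbon steel: f(T) = -0.054·(T−10) [T>10 °C] = -0.4266
  SO₂ term: 1.77·6.7^0.52·exp(0.02·90-0.4266) = 18.79
  Cl⁻ term: 0.102·158.4^0.62·exp(0.033·90+0.04·17.9) = 94.03
  sum: 18.79 + 94.03 → r_corr = 112.8 μm/a
113 μm/a falls in (80, 200] for carbon steel → category C5

C5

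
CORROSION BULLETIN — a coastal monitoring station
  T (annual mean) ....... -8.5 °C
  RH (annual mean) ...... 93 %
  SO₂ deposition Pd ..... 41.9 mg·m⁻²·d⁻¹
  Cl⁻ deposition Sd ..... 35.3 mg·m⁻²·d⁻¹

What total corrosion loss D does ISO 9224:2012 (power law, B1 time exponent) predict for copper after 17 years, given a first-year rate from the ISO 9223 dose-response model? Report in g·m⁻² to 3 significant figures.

copper: T≤10 °C ⇒ hinge +0.126·(-8.5−10) = -2.3310
  SO₂ term: 0.0053·41.9^0.26·exp(0.059·93-2.3310) = 0.3286
  Cl⁻ term: 0.01025·35.3^0.27·exp(0.036·93+0.049·-8.5) = 0.5032
  r_corr = 0.3286 + 0.5032 = 0.8318 μm/a
Power-law: D(17) = r_corr · 17^0.667
  D(17) = 0.8318 × 17^0.667 = 0.8318 × 6.618 = 5.505 μm
  Mass loss = 5.505 μm × 8.96 g/cm³ = 49.32 g·m⁻²

D(17) = 49.3 g·m⁻²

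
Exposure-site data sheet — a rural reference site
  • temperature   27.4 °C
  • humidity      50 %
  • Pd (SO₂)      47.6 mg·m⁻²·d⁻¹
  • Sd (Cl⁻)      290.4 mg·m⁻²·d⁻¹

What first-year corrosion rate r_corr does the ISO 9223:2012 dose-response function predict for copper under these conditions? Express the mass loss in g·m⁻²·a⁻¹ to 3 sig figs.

copper: temperature factor f = -0.080·(17.4) = -1.3920
  SO₂ term: 0.0053·47.6^0.26·exp(0.059·50-1.3920) = 0.06872
  Sd branch = 0.01025·Sd^0.27·e^(0.036·RH+0.049·T) = 1.098 μm/a
  r_corr = 0.06872 + 1.098 = 1.167 μm/a
Convert to mass loss: 1.167 μm/a × 8.96 g/cm³ = 10.45 g·m⁻²·a⁻¹

r_corr = 10.5 g·m⁻²·a⁻¹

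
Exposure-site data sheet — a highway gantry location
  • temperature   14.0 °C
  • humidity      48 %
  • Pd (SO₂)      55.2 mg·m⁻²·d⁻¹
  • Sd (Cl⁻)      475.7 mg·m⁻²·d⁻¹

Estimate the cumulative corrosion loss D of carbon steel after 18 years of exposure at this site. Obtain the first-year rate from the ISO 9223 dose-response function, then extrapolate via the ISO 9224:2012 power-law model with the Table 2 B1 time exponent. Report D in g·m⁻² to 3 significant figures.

D(18) = 2.48e+03 g·m⁻²

carbon steel: temperature factor f = -0.054·(4.0) = -0.2160
  sulphur-dioxide contribution → 29.98 μm/a
  chloride contribution → 39.78 μm/a
  ⇒ r_corr(carbon steel) = 69.77 μm/a
Long-term exponent b (ISO 9224 Table 2, B1) = 0.523
  D(18) = 69.77 × 18^0.523 = 69.77 × 4.534 = 316.3 μm
  Mass loss = 316.3 μm × 7.85 g/cm³ = 2483 g·m⁻²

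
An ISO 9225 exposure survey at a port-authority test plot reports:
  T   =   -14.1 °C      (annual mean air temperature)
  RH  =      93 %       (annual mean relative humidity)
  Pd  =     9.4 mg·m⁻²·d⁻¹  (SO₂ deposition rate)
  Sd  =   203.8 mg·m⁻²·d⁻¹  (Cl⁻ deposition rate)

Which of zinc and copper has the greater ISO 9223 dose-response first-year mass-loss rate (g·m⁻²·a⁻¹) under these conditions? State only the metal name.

zinc: f(T) = +0.038·(T−10) [T≤10 °C] = -0.9158
  sulphur-dioxide contribution → 0.9976 μm/a
  chloride contribution → 0.2301 μm/a
  total first-year rate 1.228 μm/a
  mass loss = 1.228 μm/a × 7.14 g/cm³ = 8.766 g·m⁻²·a⁻¹
copper: temperature factor f = +0.126·(-24.1) = -3.0366
  sulphur-dioxide contribution → 0.11 μm/a
  chloride contribution → 0.614 μm/a
  total first-year rate 0.724 μm/a
  mass loss = 0.724 μm/a × 8.96 g/cm³ = 6.487 g·m⁻²·a⁻¹
Ordering by g·m⁻²·a⁻¹: zinc (8.77) > copper (6.49)

zinc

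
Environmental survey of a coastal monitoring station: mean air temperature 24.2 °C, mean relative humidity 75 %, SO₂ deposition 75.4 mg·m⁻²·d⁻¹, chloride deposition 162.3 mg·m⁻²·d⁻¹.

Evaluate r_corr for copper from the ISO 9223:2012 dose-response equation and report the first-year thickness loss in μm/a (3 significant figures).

copper: T>10 °C ⇒ hinge -0.080·(24.2−10) = -1.1360
  Pd branch = 0.0053·Pd^0.26·e^(0.059·RH+f) = 0.4373 μm/a
  Cl⁻ term: 0.01025·162.3^0.27·exp(0.036·75+0.049·24.2) = 1.973
  sum: 0.4373 + 1.973 → r_corr = 2.41 μm/a

r_corr = 2.41 μm/a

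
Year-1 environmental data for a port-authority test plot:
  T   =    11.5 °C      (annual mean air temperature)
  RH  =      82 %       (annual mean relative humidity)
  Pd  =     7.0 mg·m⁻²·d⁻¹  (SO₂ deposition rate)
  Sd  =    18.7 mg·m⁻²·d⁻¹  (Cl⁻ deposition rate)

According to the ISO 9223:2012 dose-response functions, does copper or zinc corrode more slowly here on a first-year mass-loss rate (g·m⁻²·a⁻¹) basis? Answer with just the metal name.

copper: f(T) = -0.080·(T−10) [T>10 °C] = -0.1200
  SO₂ term: 0.0053·7.0^0.26·exp(0.059·82-0.1200) = 0.984
  Cl⁻ term: 0.01025·18.7^0.27·exp(0.036·82+0.049·11.5) = 0.7601
  r_corr = 0.984 + 0.7601 = 1.744 μm/a
  mass loss = 1.744 μm/a × 8.96 g/cm³ = 15.63 g·m⁻²·a⁻¹
zinc: f(T) = -0.071·(T−10) [T>10 °C] = -0.1065
  Pd branch = 0.0129·Pd^0.44·e^(0.046·RH+f) = 1.187 μm/a
  Cl⁻ term: 0.0175·18.7^0.57·exp(0.008·82+0.085·11.5) = 0.4758
  r_corr = 1.187 + 0.4758 = 1.662 μm/a
  mass loss = 1.662 μm/a × 7.14 g/cm³ = 11.87 g·m⁻²·a⁻¹
Ordering by g·m⁻²·a⁻¹: copper (15.6) > zinc (11.9)

zinc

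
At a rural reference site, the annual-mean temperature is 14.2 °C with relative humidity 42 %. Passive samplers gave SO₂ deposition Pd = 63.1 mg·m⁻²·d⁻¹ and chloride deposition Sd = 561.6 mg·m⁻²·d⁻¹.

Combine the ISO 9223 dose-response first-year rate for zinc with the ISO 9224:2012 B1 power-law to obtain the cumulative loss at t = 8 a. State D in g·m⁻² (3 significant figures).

zinc: temperature factor f = -0.071·(4.2) = -0.2982
  SO₂ term: 0.0129·63.1^0.44·exp(0.046·42-0.2982) = 0.4094
  Sd branch = 0.0175·Sd^0.57·e^(0.008·RH+0.085·T) = 3.022 μm/a
  r_corr = 0.4094 + 3.022 = 3.432 μm/a
Long-term exponent b (ISO 9224 Table 2, B1) = 0.813
  D(8) = 3.432 × 8^0.813 = 3.432 × 5.423 = 18.61 μm
  Mass loss = 18.61 μm × 7.14 g/cm³ = 132.9 g·m⁻²

D(8) = 133 g·m⁻²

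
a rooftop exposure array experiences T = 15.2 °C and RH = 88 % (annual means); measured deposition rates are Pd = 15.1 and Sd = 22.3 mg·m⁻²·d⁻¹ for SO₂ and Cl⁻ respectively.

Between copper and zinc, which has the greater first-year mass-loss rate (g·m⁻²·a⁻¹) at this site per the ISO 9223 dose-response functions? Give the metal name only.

copper: f(T) = -0.080·(T−10) [T>10 °C] = -0.4160
  sulphur-dioxide contribution → 1.274 μm/a
  chloride contribution → 1.186 μm/a
  ⇒ r_corr(copper) = 2.459 μm/a
  mass loss = 2.459 μm/a × 8.96 g/cm³ = 22.04 g·m⁻²·a⁻¹
zinc: f(T) = -0.071·(T−10) [T>10 °C] = -0.3692
  sulphur-dioxide contribution → 1.687 μm/a
  chloride contribution → 0.7558 μm/a
  total first-year rate 2.442 μm/a
  mass loss = 2.442 μm/a × 7.14 g/cm³ = 17.44 g·m⁻²·a⁻¹
Ordering by g·m⁻²·a⁻¹: copper (22) > zinc (17.4)

copper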